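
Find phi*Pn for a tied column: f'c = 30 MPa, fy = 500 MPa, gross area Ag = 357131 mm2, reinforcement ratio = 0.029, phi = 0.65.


Ast = rho * Ag = 0.029 * 357131 = 10356.799 mm2
phi*Pn = 0.65 * 0.80 * (0.85 * 30 * (357131 - 10356.799) + 500 * 10356.799) / 1000
= 7290.99 kN

7290.99


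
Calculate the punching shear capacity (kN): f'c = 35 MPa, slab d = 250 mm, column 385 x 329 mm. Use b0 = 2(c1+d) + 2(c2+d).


b0 = 2*(385 + 250) + 2*(329 + 250) = 2428 mm
Vc = 0.33 * sqrt(35) * 2428 * 250 / 1000
= 1185.05 kN

1185.05


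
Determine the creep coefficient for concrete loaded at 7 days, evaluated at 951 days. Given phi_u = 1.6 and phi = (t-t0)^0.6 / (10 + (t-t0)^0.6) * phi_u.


dt = 951 - 7 = 944
phi = 944^0.6 / (10 + 944^0.6) * 1.6
= 1.374

1.374


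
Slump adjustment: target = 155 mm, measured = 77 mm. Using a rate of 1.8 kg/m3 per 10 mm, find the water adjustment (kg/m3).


Difference = 155 - 77 = 78 mm
Water adjustment = 78 * 1.8 / 10 = 14.0 kg/m3

14.0


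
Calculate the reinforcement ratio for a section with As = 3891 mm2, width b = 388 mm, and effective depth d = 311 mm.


rho = As / (b * d)
= 3891 / (388 * 311)
= 0.0322

0.0322


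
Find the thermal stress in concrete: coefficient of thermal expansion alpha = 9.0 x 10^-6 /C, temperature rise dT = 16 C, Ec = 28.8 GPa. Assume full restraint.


sigma = alpha * dT * Ec
= 9.0e-6 * 16 * 28.8 * 1000
= 4.147 MPa

4.147


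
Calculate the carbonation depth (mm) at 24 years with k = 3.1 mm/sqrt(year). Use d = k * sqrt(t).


depth = k * sqrt(t)
= 3.1 * sqrt(24)
= 15.19 mm

15.19


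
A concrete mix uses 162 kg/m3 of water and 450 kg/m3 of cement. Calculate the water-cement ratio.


w/c = water / cement
w/c = 162 / 450 = 0.36

0.36


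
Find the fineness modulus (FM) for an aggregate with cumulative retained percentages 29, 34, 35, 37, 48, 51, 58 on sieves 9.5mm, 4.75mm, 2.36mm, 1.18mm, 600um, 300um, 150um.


FM = sum(cumulative % retained) / 100
= 292 / 100
= 2.92

2.92


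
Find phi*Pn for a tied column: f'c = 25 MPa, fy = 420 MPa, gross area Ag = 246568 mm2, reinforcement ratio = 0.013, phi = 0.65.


Ast = rho * Ag = 0.013 * 246568 = 3205.384 mm2
phi*Pn = 0.65 * 0.80 * (0.85 * 25 * (246568 - 3205.384) + 420 * 3205.384) / 1000
= 3389.21 kN

3389.21


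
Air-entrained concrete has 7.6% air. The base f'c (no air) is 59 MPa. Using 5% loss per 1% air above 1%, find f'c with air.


Strength loss = (7.6 - 1) * 5 = 33.0%
f'c = 59 * (1 - 33.0/100)
= 39.53 MPa

39.53


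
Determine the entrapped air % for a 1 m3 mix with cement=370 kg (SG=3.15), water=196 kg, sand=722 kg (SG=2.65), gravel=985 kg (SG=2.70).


Vol cement = 370 / (3.15 * 1000) = 0.11746 m3
Vol water = 196 / 1000 = 0.196 m3
Vol sand = 722 / (2.65 * 1000) = 0.272453 m3
Vol gravel = 985 / (2.70 * 1000) = 0.364815 m3
Total solid + water volume = 0.950728 m3
Air = (1 - 0.950728) * 100 = 4.93%

4.93


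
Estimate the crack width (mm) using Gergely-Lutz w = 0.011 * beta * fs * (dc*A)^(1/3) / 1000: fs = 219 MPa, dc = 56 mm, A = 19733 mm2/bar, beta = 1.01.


w = 0.011 * beta * fs * (dc * A)^(1/3) / 1000
= 0.011 * 1.01 * 219 * (56 * 19733)^(1/3) / 1000
= 0.252 mm

0.252


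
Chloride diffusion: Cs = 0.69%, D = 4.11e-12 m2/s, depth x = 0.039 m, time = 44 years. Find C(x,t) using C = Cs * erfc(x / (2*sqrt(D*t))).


t_seconds = 44 * 365.25 * 24 * 3600 = 1388534400.0 s
arg = 0.039 / (2 * sqrt(4.11e-12 * 1388534400.0))
= 0.2581
erfc(0.2581) = 0.7151
C = 0.69 * 0.7151 = 0.4934%

0.4934


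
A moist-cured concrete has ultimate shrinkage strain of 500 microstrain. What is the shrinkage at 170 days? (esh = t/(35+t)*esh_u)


esh(170) = 170 / (35 + 170) * 500
= 170 / 205 * 500
= 414.6 microstrain

414.6


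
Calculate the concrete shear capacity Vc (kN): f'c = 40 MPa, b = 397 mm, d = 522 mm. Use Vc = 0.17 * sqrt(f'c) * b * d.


Vc = 0.17 * sqrt(40) * 397 * 522 / 1000
= 222.81 kN

222.81


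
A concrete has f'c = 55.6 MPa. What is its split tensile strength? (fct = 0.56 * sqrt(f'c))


fct = 0.56 * sqrt(55.6)
= 0.56 * 7.457
= 4.176 MPa

4.176


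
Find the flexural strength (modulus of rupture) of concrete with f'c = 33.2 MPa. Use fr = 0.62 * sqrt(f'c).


fr = 0.62 * sqrt(33.2)
= 3.572 MPa

3.572


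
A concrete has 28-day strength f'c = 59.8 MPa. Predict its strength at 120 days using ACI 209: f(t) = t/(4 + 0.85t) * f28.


f(120) = 120 / (4 + 0.85 * 120) * 59.8
= 120 / 106.0 * 59.8
= 67.7 MPa

67.7


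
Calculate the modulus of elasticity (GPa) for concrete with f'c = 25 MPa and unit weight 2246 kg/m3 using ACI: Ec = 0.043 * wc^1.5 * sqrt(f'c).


Ec = 0.043 * 2246^1.5 * sqrt(25) / 1000
= 22.89 GPa

22.89


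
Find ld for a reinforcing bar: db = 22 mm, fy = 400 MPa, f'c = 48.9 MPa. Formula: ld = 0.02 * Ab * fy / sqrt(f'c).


Ab = pi * 22^2 / 4 = 380.133 mm2
ld = 0.02 * 380.133 * 400 / sqrt(48.9)
= 434.9 mm

434.9


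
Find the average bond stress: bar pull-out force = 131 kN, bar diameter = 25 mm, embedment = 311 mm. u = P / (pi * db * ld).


u = P / (pi * db * ld)
= 131 * 1000 / (pi * 25 * 311)
= 5.363 MPa

5.363


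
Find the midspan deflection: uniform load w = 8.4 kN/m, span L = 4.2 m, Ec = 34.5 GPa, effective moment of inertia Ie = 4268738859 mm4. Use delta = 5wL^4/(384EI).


Convert: L = 4.2 m = 4200 mm, Ec = 34.5 GPa = 34500 MPa
delta = 5 * 8.4 * 4200^4 / (384 * 34500 * 4268738859)
= 0.23 mm

0.23


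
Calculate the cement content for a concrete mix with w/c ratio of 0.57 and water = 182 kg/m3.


Cement = water / (w/c)
= 182 / 0.57
= 319.3 kg/m3

319.3


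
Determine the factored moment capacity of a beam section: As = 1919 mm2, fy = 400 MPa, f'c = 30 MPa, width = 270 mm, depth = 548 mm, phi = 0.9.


a = As * fy / (0.85 * f'c * b)
= 1919 * 400 / (0.85 * 30 * 270)
= 111.4887 mm
Mn = As * fy * (d - a/2) / 10^6
= 377.8554 kN-m
phi*Mn = 0.9 * 377.8554 = 340.07 kN-m

340.07


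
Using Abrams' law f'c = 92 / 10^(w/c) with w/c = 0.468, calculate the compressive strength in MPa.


f'c = 92 / 10^0.468
= 92 / 2.938
= 31.32 MPa

31.32


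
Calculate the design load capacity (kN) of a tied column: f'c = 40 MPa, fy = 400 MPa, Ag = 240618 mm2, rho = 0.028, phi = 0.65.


Ast = rho * Ag = 0.028 * 240618 = 6737.304 mm2
phi*Pn = 0.65 * 0.80 * (0.85 * 40 * (240618 - 6737.304) + 400 * 6737.304) / 1000
= 5536.37 kN

5536.37


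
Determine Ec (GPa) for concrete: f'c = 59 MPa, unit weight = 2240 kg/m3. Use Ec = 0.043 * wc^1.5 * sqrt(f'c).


Ec = 0.043 * 2240^1.5 * sqrt(59) / 1000
= 35.02 GPa

35.02


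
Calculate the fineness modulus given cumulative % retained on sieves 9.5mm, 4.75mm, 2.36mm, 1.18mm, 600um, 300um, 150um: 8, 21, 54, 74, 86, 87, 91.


FM = sum(cumulative % retained) / 100
= 421 / 100
= 4.21

4.21


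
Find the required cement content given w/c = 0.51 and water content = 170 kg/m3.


Cement = water / (w/c)
= 170 / 0.51
= 333.3 kg/m3

333.3


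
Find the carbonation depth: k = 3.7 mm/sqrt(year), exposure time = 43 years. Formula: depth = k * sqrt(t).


depth = k * sqrt(t)
= 3.7 * sqrt(43)
= 24.26 mm

24.26


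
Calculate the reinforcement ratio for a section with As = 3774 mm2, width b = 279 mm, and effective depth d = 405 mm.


rho = As / (b * d)
= 3774 / (279 * 405)
= 0.0334

0.0334


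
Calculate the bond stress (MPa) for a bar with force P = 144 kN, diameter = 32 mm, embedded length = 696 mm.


u = P / (pi * db * ld)
= 144 * 1000 / (pi * 32 * 696)
= 2.058 MPa

2.058


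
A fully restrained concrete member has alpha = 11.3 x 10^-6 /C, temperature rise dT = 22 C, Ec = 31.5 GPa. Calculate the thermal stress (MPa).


sigma = alpha * dT * Ec
= 11.3e-6 * 22 * 31.5 * 1000
= 7.831 MPa

7.831


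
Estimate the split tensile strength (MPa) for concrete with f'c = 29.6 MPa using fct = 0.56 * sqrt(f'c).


fct = 0.56 * sqrt(29.6)
= 0.56 * 5.441
= 3.047 MPa

3.047


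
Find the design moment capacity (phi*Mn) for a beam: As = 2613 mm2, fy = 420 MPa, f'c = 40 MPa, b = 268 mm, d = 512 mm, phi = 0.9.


a = As * fy / (0.85 * f'c * b)
= 2613 * 420 / (0.85 * 40 * 268)
= 120.4412 mm
Mn = As * fy * (d - a/2) / 10^6
= 495.8098 kN-m
phi*Mn = 0.9 * 495.8098 = 446.23 kN-m

446.23


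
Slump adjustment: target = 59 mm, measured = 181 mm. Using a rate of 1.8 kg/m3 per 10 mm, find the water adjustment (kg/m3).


Difference = 59 - 181 = -122 mm
Water adjustment = -122 * 1.8 / 10 = -22.0 kg/m3

-22.0


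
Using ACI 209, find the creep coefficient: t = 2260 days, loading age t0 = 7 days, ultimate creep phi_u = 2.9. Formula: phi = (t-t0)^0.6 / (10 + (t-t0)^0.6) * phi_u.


dt = 2260 - 7 = 2253
phi = 2253^0.6 / (10 + 2253^0.6) * 2.9
= 2.643

2.643


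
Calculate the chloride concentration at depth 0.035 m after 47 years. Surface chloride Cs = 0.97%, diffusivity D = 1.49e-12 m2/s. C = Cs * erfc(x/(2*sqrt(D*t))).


t_seconds = 47 * 365.25 * 24 * 3600 = 1483207200.0 s
arg = 0.035 / (2 * sqrt(1.49e-12 * 1483207200.0))
= 0.3723
erfc(0.3723) = 0.5986
C = 0.97 * 0.5986 = 0.5806%

0.5806


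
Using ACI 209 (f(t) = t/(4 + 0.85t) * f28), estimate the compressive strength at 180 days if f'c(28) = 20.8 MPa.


f(180) = 180 / (4 + 0.85 * 180) * 20.8
= 180 / 157.0 * 20.8
= 23.85 MPa

23.85


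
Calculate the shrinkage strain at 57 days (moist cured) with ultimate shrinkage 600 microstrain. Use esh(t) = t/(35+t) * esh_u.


esh(57) = 57 / (35 + 57) * 600
= 57 / 92 * 600
= 371.7 microstrain

371.7


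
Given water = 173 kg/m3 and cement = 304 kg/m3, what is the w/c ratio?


w/c = water / cement
w/c = 173 / 304 = 0.569

0.569


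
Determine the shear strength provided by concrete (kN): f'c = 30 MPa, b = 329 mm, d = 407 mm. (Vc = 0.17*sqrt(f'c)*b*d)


Vc = 0.17 * sqrt(30) * 329 * 407 / 1000
= 124.68 kN

124.68


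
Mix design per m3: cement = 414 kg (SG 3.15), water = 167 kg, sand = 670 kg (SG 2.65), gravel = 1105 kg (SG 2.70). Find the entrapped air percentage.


Vol cement = 414 / (3.15 * 1000) = 0.131429 m3
Vol water = 167 / 1000 = 0.167 m3
Vol sand = 670 / (2.65 * 1000) = 0.25283 m3
Vol gravel = 1105 / (2.70 * 1000) = 0.409259 m3
Total solid + water volume = 0.960518 m3
Air = (1 - 0.960518) * 100 = 3.95%

3.95


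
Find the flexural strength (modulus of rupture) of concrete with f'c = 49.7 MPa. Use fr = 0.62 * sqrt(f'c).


fr = 0.62 * sqrt(49.7)
= 4.371 MPa

4.371


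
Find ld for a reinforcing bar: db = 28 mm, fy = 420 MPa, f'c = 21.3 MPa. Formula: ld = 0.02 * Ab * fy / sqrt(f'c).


Ab = pi * 28^2 / 4 = 615.752 mm2
ld = 0.02 * 615.752 * 420 / sqrt(21.3)
= 1120.7 mm

1120.7


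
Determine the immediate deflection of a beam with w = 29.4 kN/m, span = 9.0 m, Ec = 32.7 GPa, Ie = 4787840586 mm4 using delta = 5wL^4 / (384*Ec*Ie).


Convert: L = 9.0 m = 9000 mm, Ec = 32.7 GPa = 32700 MPa
delta = 5 * 29.4 * 9000^4 / (384 * 32700 * 4787840586)
= 16.04 mm

16.04


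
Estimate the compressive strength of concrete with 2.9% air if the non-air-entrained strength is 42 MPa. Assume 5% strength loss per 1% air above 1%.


Strength loss = (2.9 - 1) * 5 = 9.5%
f'c = 42 * (1 - 9.5/100)
= 38.01 MPa

38.01


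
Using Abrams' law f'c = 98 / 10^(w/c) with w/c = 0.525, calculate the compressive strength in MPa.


f'c = 98 / 10^0.525
= 98 / 3.35
= 29.26 MPa

29.26


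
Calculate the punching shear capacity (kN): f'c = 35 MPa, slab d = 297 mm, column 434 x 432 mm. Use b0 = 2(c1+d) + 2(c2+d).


b0 = 2*(434 + 297) + 2*(432 + 297) = 2920 mm
Vc = 0.33 * sqrt(35) * 2920 * 297 / 1000
= 1693.12 kN

1693.12


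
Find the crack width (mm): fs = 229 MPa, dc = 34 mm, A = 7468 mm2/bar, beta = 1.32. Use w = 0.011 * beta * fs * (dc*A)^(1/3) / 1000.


w = 0.011 * beta * fs * (dc * A)^(1/3) / 1000
= 0.011 * 1.32 * 229 * (34 * 7468)^(1/3) / 1000
= 0.211 mm

0.211


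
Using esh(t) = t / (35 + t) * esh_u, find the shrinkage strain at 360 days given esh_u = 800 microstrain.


esh(360) = 360 / (35 + 360) * 800
= 360 / 395 * 800
= 729.1 microstrain

729.1


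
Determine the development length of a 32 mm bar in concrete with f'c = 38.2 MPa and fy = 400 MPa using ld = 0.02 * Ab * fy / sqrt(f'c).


Ab = pi * 32^2 / 4 = 804.248 mm2
ld = 0.02 * 804.248 * 400 / sqrt(38.2)
= 1041.0 mm

1041.0


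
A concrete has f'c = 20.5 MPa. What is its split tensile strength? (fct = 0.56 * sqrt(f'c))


fct = 0.56 * sqrt(20.5)
= 0.56 * 4.528
= 2.536 MPa

2.536


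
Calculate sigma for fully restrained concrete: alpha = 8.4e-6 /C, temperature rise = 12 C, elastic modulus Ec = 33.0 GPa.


sigma = alpha * dT * Ec
= 8.4e-6 * 12 * 33.0 * 1000
= 3.326 MPa

3.326


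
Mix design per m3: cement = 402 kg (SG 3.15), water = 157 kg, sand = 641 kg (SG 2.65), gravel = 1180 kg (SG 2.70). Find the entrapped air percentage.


Vol cement = 402 / (3.15 * 1000) = 0.127619 m3
Vol water = 157 / 1000 = 0.157 m3
Vol sand = 641 / (2.65 * 1000) = 0.241887 m3
Vol gravel = 1180 / (2.70 * 1000) = 0.437037 m3
Total solid + water volume = 0.963543 m3
Air = (1 - 0.963543) * 100 = 3.65%

3.65


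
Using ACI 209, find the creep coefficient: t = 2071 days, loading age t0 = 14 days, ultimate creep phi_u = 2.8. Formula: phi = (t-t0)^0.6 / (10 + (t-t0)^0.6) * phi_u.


dt = 2071 - 14 = 2057
phi = 2057^0.6 / (10 + 2057^0.6) * 2.8
= 2.539

2.539


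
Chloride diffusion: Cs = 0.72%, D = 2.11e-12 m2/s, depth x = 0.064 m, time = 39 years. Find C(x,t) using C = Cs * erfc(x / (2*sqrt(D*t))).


t_seconds = 39 * 365.25 * 24 * 3600 = 1230746400.0 s
arg = 0.064 / (2 * sqrt(2.11e-12 * 1230746400.0))
= 0.6279
erfc(0.6279) = 0.3745
C = 0.72 * 0.3745 = 0.2696%

0.2696


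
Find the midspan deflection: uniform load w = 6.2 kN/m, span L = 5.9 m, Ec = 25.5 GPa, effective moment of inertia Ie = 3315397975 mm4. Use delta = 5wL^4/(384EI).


Convert: L = 5.9 m = 5900 mm, Ec = 25.5 GPa = 25500 MPa
delta = 5 * 6.2 * 5900^4 / (384 * 25500 * 3315397975)
= 1.16 mm

1.16


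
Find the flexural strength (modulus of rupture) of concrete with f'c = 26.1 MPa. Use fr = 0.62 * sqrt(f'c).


fr = 0.62 * sqrt(26.1)
= 3.167 MPa

3.167


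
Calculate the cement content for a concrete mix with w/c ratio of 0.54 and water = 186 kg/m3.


Cement = water / (w/c)
= 186 / 0.54
= 344.4 kg/m3

344.4


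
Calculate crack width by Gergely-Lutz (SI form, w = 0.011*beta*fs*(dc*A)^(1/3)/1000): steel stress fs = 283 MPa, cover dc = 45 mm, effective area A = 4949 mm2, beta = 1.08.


w = 0.011 * beta * fs * (dc * A)^(1/3) / 1000
= 0.011 * 1.08 * 283 * (45 * 4949)^(1/3) / 1000
= 0.204 mm

0.204


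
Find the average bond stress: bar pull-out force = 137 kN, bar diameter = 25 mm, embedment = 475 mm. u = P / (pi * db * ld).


u = P / (pi * db * ld)
= 137 * 1000 / (pi * 25 * 475)
= 3.672 MPa

3.672


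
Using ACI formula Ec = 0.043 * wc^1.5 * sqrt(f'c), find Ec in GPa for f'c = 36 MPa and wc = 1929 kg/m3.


Ec = 0.043 * 1929^1.5 * sqrt(36) / 1000
= 21.86 GPa

21.86


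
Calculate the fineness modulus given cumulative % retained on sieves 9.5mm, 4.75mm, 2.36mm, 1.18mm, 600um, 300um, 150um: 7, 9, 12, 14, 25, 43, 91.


FM = sum(cumulative % retained) / 100
= 201 / 100
= 2.01

2.01


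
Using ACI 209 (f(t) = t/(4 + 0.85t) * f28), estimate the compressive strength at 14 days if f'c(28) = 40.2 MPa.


f(14) = 14 / (4 + 0.85 * 14) * 40.2
= 14 / 15.9 * 40.2
= 35.4 MPa

35.4


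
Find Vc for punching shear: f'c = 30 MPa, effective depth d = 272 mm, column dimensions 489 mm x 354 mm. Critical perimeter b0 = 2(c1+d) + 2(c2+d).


b0 = 2*(489 + 272) + 2*(354 + 272) = 2774 mm
Vc = 0.33 * sqrt(30) * 2774 * 272 / 1000
= 1363.8 kN

1363.8


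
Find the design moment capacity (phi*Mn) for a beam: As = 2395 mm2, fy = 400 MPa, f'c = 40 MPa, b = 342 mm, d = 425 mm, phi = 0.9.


a = As * fy / (0.85 * f'c * b)
= 2395 * 400 / (0.85 * 40 * 342)
= 82.3873 mm
Mn = As * fy * (d - a/2) / 10^6
= 367.6865 kN-m
phi*Mn = 0.9 * 367.6865 = 330.92 kN-m

330.92


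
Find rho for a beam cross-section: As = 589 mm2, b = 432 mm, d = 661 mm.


rho = As / (b * d)
= 589 / (432 * 661)
= 0.0021

0.0021


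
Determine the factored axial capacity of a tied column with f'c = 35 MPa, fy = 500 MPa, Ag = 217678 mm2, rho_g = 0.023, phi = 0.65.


Ast = rho * Ag = 0.023 * 217678 = 5006.594 mm2
phi*Pn = 0.65 * 0.80 * (0.85 * 35 * (217678 - 5006.594) + 500 * 5006.594) / 1000
= 4591.74 kN

4591.74


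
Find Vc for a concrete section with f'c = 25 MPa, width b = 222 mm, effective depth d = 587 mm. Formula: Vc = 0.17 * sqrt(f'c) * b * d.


Vc = 0.17 * sqrt(25) * 222 * 587 / 1000
= 110.77 kN

110.77


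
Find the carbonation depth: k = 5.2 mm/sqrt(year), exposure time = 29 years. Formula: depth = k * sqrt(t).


depth = k * sqrt(t)
= 5.2 * sqrt(29)
= 28.0 mm

28.0


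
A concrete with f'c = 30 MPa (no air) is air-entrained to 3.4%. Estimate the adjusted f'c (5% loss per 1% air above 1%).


Strength loss = (3.4 - 1) * 5 = 12.0%
f'c = 30 * (1 - 12.0/100)
= 26.4 MPa

26.4


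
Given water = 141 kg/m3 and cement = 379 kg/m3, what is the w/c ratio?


w/c = water / cement
w/c = 141 / 379 = 0.372

0.372


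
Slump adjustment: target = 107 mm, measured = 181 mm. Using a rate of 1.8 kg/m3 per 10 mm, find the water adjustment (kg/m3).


Difference = 107 - 181 = -74 mm
Water adjustment = -74 * 1.8 / 10 = -13.3 kg/m3

-13.3


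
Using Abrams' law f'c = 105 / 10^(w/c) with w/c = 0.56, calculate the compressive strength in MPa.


f'c = 105 / 10^0.56
= 105 / 3.631
= 28.92 MPa

28.92


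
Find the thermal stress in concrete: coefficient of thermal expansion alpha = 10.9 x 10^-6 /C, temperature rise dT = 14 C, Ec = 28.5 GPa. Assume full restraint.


sigma = alpha * dT * Ec
= 10.9e-6 * 14 * 28.5 * 1000
= 4.349 MPa

4.349


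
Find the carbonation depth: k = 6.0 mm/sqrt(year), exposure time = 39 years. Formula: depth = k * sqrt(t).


depth = k * sqrt(t)
= 6.0 * sqrt(39)
= 37.47 mm

37.47


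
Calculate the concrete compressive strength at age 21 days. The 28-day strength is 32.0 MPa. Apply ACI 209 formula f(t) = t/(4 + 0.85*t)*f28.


f(21) = 21 / (4 + 0.85 * 21) * 32.0
= 21 / 21.85 * 32.0
= 30.76 MPa

30.76


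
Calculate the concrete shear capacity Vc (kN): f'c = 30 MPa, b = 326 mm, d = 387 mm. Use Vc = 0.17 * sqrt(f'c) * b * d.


Vc = 0.17 * sqrt(30) * 326 * 387 / 1000
= 117.47 kN

117.47


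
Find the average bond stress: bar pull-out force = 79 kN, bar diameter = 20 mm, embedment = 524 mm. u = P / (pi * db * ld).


u = P / (pi * db * ld)
= 79 * 1000 / (pi * 20 * 524)
= 2.399 MPa

2.399


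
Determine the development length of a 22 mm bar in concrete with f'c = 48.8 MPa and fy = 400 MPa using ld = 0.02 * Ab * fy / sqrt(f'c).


Ab = pi * 22^2 / 4 = 380.133 mm2
ld = 0.02 * 380.133 * 400 / sqrt(48.8)
= 435.3 mm

435.3


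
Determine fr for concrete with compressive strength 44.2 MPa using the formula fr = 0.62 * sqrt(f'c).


fr = 0.62 * sqrt(44.2)
= 4.122 MPa

4.122


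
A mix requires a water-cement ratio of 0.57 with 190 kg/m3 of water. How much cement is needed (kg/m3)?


Cement = water / (w/c)
= 190 / 0.57
= 333.3 kg/m3

333.3


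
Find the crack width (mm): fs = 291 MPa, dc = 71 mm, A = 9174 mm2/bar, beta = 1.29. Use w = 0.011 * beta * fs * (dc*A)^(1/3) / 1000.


w = 0.011 * beta * fs * (dc * A)^(1/3) / 1000
= 0.011 * 1.29 * 291 * (71 * 9174)^(1/3) / 1000
= 0.358 mm

0.358


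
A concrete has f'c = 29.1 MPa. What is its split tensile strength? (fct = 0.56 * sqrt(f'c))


fct = 0.56 * sqrt(29.1)
= 0.56 * 5.394
= 3.021 MPa

3.021


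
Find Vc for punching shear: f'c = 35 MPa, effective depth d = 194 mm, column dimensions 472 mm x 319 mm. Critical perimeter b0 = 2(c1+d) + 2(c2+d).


b0 = 2*(472 + 194) + 2*(319 + 194) = 2358 mm
Vc = 0.33 * sqrt(35) * 2358 * 194 / 1000
= 893.09 kN

893.09


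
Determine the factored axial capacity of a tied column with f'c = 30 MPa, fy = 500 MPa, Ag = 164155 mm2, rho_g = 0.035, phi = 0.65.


Ast = rho * Ag = 0.035 * 164155 = 5745.425 mm2
phi*Pn = 0.65 * 0.80 * (0.85 * 30 * (164155 - 5745.425) + 500 * 5745.425) / 1000
= 3594.32 kN

3594.32


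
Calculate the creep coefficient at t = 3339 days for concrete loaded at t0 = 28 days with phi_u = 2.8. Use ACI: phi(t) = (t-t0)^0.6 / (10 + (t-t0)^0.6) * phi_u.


dt = 3339 - 28 = 3311
phi = 3311^0.6 / (10 + 3311^0.6) * 2.8
= 2.599

2.599


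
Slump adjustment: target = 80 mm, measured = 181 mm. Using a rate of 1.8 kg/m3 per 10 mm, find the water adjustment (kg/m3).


Difference = 80 - 181 = -101 mm
Water adjustment = -101 * 1.8 / 10 = -18.2 kg/m3

-18.2


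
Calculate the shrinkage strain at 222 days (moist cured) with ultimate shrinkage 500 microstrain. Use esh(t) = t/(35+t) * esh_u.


esh(222) = 222 / (35 + 222) * 500
= 222 / 257 * 500
= 431.9 microstrain

431.9


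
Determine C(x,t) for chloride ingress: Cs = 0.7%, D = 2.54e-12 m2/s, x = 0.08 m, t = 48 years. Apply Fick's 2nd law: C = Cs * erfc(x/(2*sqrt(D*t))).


t_seconds = 48 * 365.25 * 24 * 3600 = 1514764800.0 s
arg = 0.08 / (2 * sqrt(2.54e-12 * 1514764800.0))
= 0.6449
erfc(0.6449) = 0.3618
C = 0.7 * 0.3618 = 0.2532%

0.2532


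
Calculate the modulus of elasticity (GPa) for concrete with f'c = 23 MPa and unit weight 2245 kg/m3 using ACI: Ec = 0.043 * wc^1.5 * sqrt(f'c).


Ec = 0.043 * 2245^1.5 * sqrt(23) / 1000
= 21.94 GPa

21.94


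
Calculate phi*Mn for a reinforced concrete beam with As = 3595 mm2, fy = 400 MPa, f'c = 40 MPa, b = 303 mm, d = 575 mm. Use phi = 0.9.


a = As * fy / (0.85 * f'c * b)
= 3595 * 400 / (0.85 * 40 * 303)
= 139.5845 mm
Mn = As * fy * (d - a/2) / 10^6
= 726.4887 kN-m
phi*Mn = 0.9 * 726.4887 = 653.84 kN-m

653.84


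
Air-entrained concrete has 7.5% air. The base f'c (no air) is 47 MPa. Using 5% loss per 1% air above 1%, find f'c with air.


Strength loss = (7.5 - 1) * 5 = 32.5%
f'c = 47 * (1 - 32.5/100)
= 31.73 MPa

31.73


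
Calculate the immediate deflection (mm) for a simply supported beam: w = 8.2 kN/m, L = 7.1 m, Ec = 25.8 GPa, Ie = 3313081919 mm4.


Convert: L = 7.1 m = 7100 mm, Ec = 25.8 GPa = 25800 MPa
delta = 5 * 8.2 * 7100^4 / (384 * 25800 * 3313081919)
= 3.17 mm

3.17


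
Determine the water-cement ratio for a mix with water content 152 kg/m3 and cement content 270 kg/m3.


w/c = water / cement
w/c = 152 / 270 = 0.563

0.563


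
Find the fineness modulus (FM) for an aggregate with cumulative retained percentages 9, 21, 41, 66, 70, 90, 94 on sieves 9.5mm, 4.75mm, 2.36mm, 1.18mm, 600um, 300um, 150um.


FM = sum(cumulative % retained) / 100
= 391 / 100
= 3.91

3.91


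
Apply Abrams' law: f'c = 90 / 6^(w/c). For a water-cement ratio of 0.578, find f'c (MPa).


f'c = 90 / 6^0.578
= 90 / 2.817
= 31.95 MPa

31.95


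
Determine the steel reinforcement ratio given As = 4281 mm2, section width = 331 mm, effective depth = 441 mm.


rho = As / (b * d)
= 4281 / (331 * 441)
= 0.0293

0.0293


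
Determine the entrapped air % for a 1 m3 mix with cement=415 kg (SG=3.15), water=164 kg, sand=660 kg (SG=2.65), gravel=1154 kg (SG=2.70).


Vol cement = 415 / (3.15 * 1000) = 0.131746 m3
Vol water = 164 / 1000 = 0.164 m3
Vol sand = 660 / (2.65 * 1000) = 0.249057 m3
Vol gravel = 1154 / (2.70 * 1000) = 0.427407 m3
Total solid + water volume = 0.97221 m3
Air = (1 - 0.97221) * 100 = 2.78%

2.78


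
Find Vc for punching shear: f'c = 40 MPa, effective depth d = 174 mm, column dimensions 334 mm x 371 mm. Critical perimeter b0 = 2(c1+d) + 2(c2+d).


b0 = 2*(334 + 174) + 2*(371 + 174) = 2106 mm
Vc = 0.33 * sqrt(40) * 2106 * 174 / 1000
= 764.81 kN

764.81


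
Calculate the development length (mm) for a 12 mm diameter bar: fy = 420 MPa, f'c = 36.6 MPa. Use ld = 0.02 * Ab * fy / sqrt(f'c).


Ab = pi * 12^2 / 4 = 113.097 mm2
ld = 0.02 * 113.097 * 420 / sqrt(36.6)
= 157.0 mm

157.0


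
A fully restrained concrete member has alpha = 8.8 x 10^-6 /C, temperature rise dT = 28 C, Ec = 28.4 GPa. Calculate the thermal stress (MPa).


sigma = alpha * dT * Ec
= 8.8e-6 * 28 * 28.4 * 1000
= 6.998 MPa

6.998


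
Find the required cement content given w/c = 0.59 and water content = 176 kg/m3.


Cement = water / (w/c)
= 176 / 0.59
= 298.3 kg/m3

298.3


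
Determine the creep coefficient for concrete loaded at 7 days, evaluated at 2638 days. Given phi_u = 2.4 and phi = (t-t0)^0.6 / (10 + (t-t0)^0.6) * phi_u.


dt = 2638 - 7 = 2631
phi = 2631^0.6 / (10 + 2631^0.6) * 2.4
= 2.204

2.204


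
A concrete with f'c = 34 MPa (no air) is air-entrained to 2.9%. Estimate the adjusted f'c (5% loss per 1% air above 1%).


Strength loss = (2.9 - 1) * 5 = 9.5%
f'c = 34 * (1 - 9.5/100)
= 30.77 MPa

30.77


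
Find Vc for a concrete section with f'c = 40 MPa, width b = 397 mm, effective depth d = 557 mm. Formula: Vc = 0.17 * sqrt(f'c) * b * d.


Vc = 0.17 * sqrt(40) * 397 * 557 / 1000
= 237.75 kN

237.75


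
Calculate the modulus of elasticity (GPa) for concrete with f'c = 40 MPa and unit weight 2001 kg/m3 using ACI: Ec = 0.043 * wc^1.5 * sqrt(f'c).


Ec = 0.043 * 2001^1.5 * sqrt(40) / 1000
= 24.34 GPa

24.34


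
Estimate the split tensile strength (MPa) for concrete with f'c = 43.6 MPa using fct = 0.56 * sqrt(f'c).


fct = 0.56 * sqrt(43.6)
= 0.56 * 6.603
= 3.698 MPa

3.698


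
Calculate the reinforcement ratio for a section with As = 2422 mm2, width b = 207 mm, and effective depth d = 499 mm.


rho = As / (b * d)
= 2422 / (207 * 499)
= 0.0234

0.0234


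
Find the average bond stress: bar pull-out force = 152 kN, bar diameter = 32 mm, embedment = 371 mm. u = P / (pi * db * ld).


u = P / (pi * db * ld)
= 152 * 1000 / (pi * 32 * 371)
= 4.075 MPa

4.075


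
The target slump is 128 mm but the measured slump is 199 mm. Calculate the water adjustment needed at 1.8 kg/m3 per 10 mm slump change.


Difference = 128 - 199 = -71 mm
Water adjustment = -71 * 1.8 / 10 = -12.8 kg/m3

-12.8


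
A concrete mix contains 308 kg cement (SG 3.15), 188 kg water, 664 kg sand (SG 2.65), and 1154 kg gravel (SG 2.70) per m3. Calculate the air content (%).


Vol cement = 308 / (3.15 * 1000) = 0.097778 m3
Vol water = 188 / 1000 = 0.188 m3
Vol sand = 664 / (2.65 * 1000) = 0.250566 m3
Vol gravel = 1154 / (2.70 * 1000) = 0.427407 m3
Total solid + water volume = 0.963751 m3
Air = (1 - 0.963751) * 100 = 3.62%

3.62


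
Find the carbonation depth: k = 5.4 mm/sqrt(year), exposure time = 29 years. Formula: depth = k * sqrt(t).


depth = k * sqrt(t)
= 5.4 * sqrt(29)
= 29.08 mm

29.08


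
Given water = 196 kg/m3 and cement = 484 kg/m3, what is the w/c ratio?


w/c = water / cement
w/c = 196 / 484 = 0.405

0.405


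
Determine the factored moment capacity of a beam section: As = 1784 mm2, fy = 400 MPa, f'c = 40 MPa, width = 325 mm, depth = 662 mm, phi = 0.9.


a = As * fy / (0.85 * f'c * b)
= 1784 * 400 / (0.85 * 40 * 325)
= 64.5792 mm
Mn = As * fy * (d - a/2) / 10^6
= 449.3613 kN-m
phi*Mn = 0.9 * 449.3613 = 404.43 kN-m

404.43


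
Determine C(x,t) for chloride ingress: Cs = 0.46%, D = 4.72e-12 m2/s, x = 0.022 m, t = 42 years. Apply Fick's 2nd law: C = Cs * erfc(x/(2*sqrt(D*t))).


t_seconds = 42 * 365.25 * 24 * 3600 = 1325419200.0 s
arg = 0.022 / (2 * sqrt(4.72e-12 * 1325419200.0))
= 0.1391
erfc(0.1391) = 0.8441
C = 0.46 * 0.8441 = 0.3883%

0.3883


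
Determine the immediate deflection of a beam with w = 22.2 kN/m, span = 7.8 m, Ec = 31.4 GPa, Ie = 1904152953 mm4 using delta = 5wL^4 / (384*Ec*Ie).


Convert: L = 7.8 m = 7800 mm, Ec = 31.4 GPa = 31400 MPa
delta = 5 * 22.2 * 7800^4 / (384 * 31400 * 1904152953)
= 17.9 mm

17.9


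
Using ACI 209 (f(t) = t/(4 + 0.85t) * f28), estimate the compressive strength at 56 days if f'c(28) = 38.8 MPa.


f(56) = 56 / (4 + 0.85 * 56) * 38.8
= 56 / 51.6 * 38.8
= 42.11 MPa

42.11


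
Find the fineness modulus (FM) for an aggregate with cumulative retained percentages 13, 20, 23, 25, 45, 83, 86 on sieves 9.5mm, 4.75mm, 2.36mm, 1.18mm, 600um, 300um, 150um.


FM = sum(cumulative % retained) / 100
= 295 / 100
= 2.95

2.95


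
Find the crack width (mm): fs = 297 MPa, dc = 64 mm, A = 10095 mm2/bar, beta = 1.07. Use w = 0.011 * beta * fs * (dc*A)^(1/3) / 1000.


w = 0.011 * beta * fs * (dc * A)^(1/3) / 1000
= 0.011 * 1.07 * 297 * (64 * 10095)^(1/3) / 1000
= 0.302 mm

0.302


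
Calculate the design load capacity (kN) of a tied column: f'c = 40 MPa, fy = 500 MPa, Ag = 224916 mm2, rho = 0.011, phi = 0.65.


Ast = rho * Ag = 0.011 * 224916 = 2474.076 mm2
phi*Pn = 0.65 * 0.80 * (0.85 * 40 * (224916 - 2474.076) + 500 * 2474.076) / 1000
= 4576.03 kN

4576.03


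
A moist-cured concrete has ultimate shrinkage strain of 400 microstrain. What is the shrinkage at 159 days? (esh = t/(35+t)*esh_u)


esh(159) = 159 / (35 + 159) * 400
= 159 / 194 * 400
= 327.8 microstrain

327.8


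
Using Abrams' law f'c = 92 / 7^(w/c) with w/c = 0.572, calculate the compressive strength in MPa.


f'c = 92 / 7^0.572
= 92 / 3.044
= 30.23 MPa

30.23


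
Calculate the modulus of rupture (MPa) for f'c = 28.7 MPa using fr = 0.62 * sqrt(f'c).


fr = 0.62 * sqrt(28.7)
= 3.321 MPa

3.321


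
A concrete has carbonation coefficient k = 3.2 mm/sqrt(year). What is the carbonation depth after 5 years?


depth = k * sqrt(t)
= 3.2 * sqrt(5)
= 7.16 mm

7.16


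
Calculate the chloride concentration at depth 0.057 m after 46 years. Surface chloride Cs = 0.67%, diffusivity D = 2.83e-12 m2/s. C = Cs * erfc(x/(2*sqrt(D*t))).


t_seconds = 46 * 365.25 * 24 * 3600 = 1451649600.0 s
arg = 0.057 / (2 * sqrt(2.83e-12 * 1451649600.0))
= 0.4447
erfc(0.4447) = 0.5295
C = 0.67 * 0.5295 = 0.3547%

0.3547


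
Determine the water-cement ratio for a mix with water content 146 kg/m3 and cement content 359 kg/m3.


w/c = water / cement
w/c = 146 / 359 = 0.407

0.407


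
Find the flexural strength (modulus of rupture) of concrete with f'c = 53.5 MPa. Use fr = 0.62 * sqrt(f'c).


fr = 0.62 * sqrt(53.5)
= 4.535 MPa

4.535


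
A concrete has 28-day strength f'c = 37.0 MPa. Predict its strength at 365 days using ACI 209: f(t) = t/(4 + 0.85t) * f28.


f(365) = 365 / (4 + 0.85 * 365) * 37.0
= 365 / 314.25 * 37.0
= 42.98 MPa

42.98


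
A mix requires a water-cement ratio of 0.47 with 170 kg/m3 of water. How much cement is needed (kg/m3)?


Cement = water / (w/c)
= 170 / 0.47
= 361.7 kg/m3

361.7


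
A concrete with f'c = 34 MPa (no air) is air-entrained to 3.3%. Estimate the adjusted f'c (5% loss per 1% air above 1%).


Strength loss = (3.3 - 1) * 5 = 11.5%
f'c = 34 * (1 - 11.5/100)
= 30.09 MPa

30.09


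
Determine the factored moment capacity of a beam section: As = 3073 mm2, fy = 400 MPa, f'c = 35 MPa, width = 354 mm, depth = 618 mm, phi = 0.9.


a = As * fy / (0.85 * f'c * b)
= 3073 * 400 / (0.85 * 35 * 354)
= 116.7165 mm
Mn = As * fy * (d - a/2) / 10^6
= 687.9116 kN-m
phi*Mn = 0.9 * 687.9116 = 619.12 kN-m

619.12


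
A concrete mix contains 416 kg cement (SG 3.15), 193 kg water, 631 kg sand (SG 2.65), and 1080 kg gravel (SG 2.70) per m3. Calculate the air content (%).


Vol cement = 416 / (3.15 * 1000) = 0.132063 m3
Vol water = 193 / 1000 = 0.193 m3
Vol sand = 631 / (2.65 * 1000) = 0.238113 m3
Vol gravel = 1080 / (2.70 * 1000) = 0.4 m3
Total solid + water volume = 0.963177 m3
Air = (1 - 0.963177) * 100 = 3.68%

3.68


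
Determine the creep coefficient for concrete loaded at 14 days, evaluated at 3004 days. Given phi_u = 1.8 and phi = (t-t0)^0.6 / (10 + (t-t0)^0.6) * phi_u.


dt = 3004 - 14 = 2990
phi = 2990^0.6 / (10 + 2990^0.6) * 1.8
= 1.663

1.663


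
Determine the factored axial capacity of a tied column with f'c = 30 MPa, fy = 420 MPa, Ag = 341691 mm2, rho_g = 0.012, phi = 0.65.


Ast = rho * Ag = 0.012 * 341691 = 4100.292 mm2
phi*Pn = 0.65 * 0.80 * (0.85 * 30 * (341691 - 4100.292) + 420 * 4100.292) / 1000
= 5371.96 kN

5371.96


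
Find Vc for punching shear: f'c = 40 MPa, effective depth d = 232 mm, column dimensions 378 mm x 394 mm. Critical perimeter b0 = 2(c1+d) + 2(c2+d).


b0 = 2*(378 + 232) + 2*(394 + 232) = 2472 mm
Vc = 0.33 * sqrt(40) * 2472 * 232 / 1000
= 1196.96 kN

1196.96


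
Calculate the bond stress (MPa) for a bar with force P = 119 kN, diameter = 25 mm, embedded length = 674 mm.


u = P / (pi * db * ld)
= 119 * 1000 / (pi * 25 * 674)
= 2.248 MPa

2.248


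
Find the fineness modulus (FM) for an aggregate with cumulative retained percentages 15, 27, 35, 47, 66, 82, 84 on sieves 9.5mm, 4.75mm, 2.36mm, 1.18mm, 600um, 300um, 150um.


FM = sum(cumulative % retained) / 100
= 356 / 100
= 3.56

3.56


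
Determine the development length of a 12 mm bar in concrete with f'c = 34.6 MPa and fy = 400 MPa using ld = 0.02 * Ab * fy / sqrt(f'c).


Ab = pi * 12^2 / 4 = 113.097 mm2
ld = 0.02 * 113.097 * 400 / sqrt(34.6)
= 153.8 mm

153.8


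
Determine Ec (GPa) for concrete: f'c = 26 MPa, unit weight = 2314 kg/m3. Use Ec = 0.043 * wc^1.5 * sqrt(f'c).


Ec = 0.043 * 2314^1.5 * sqrt(26) / 1000
= 24.41 GPa

24.41


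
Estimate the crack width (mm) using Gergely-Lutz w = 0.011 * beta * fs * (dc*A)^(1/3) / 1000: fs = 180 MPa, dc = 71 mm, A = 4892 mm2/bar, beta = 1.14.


w = 0.011 * beta * fs * (dc * A)^(1/3) / 1000
= 0.011 * 1.14 * 180 * (71 * 4892)^(1/3) / 1000
= 0.159 mm

0.159


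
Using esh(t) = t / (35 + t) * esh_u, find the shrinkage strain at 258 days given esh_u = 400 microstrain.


esh(258) = 258 / (35 + 258) * 400
= 258 / 293 * 400
= 352.2 microstrain

352.2


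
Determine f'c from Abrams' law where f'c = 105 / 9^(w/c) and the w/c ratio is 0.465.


f'c = 105 / 9^0.465
= 105 / 2.778
= 37.8 MPa

37.8


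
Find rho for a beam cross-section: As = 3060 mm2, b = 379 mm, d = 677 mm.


rho = As / (b * d)
= 3060 / (379 * 677)
= 0.0119

0.0119


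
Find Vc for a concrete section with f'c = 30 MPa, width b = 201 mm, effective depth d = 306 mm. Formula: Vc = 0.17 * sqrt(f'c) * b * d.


Vc = 0.17 * sqrt(30) * 201 * 306 / 1000
= 57.27 kN

57.27


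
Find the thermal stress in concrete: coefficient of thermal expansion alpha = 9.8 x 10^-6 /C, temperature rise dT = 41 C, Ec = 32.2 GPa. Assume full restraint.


sigma = alpha * dT * Ec
= 9.8e-6 * 41 * 32.2 * 1000
= 12.938 MPa

12.938


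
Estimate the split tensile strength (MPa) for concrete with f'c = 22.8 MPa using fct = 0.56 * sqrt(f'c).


fct = 0.56 * sqrt(22.8)
= 0.56 * 4.775
= 2.674 MPa

2.674


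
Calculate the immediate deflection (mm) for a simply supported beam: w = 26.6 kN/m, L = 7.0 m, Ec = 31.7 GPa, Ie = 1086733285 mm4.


Convert: L = 7.0 m = 7000 mm, Ec = 31.7 GPa = 31700 MPa
delta = 5 * 26.6 * 7000^4 / (384 * 31700 * 1086733285)
= 24.14 mm

24.14


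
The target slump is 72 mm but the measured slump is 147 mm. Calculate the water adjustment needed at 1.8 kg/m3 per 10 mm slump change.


Difference = 72 - 147 = -75 mm
Water adjustment = -75 * 1.8 / 10 = -13.5 kg/m3

-13.5


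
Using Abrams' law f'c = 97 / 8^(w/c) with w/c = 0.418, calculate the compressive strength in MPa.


f'c = 97 / 8^0.418
= 97 / 2.385
= 40.67 MPa

40.67


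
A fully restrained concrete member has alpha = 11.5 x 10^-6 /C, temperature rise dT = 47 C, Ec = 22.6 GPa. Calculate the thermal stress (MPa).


sigma = alpha * dT * Ec
= 11.5e-6 * 47 * 22.6 * 1000
= 12.215 MPa

12.215


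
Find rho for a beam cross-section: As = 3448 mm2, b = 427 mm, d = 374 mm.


rho = As / (b * d)
= 3448 / (427 * 374)
= 0.0216

0.0216


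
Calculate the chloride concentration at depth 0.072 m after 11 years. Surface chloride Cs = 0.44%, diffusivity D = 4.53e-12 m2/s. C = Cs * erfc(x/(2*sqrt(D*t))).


t_seconds = 11 * 365.25 * 24 * 3600 = 347133600.0 s
arg = 0.072 / (2 * sqrt(4.53e-12 * 347133600.0))
= 0.9078
erfc(0.9078) = 0.1992
C = 0.44 * 0.1992 = 0.0876%

0.0876


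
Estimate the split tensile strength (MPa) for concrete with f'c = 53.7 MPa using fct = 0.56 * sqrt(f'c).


fct = 0.56 * sqrt(53.7)
= 0.56 * 7.328
= 4.104 MPa

4.104


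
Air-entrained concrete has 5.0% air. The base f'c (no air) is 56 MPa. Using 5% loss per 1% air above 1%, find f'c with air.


Strength loss = (5.0 - 1) * 5 = 20.0%
f'c = 56 * (1 - 20.0/100)
= 44.8 MPa

44.8


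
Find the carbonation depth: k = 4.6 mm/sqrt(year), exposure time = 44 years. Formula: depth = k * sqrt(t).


depth = k * sqrt(t)
= 4.6 * sqrt(44)
= 30.51 mm

30.51


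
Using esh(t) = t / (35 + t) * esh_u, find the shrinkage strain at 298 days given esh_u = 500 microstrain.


esh(298) = 298 / (35 + 298) * 500
= 298 / 333 * 500
= 447.4 microstrain

447.4


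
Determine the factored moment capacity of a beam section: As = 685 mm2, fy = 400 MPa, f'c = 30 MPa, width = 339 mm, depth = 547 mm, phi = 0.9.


a = As * fy / (0.85 * f'c * b)
= 685 * 400 / (0.85 * 30 * 339)
= 31.6965 mm
Mn = As * fy * (d - a/2) / 10^6
= 145.5356 kN-m
phi*Mn = 0.9 * 145.5356 = 130.98 kN-m

130.98


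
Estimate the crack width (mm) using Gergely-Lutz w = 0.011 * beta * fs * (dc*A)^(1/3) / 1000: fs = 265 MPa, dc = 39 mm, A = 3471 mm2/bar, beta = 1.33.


w = 0.011 * beta * fs * (dc * A)^(1/3) / 1000
= 0.011 * 1.33 * 265 * (39 * 3471)^(1/3) / 1000
= 0.199 mm

0.199


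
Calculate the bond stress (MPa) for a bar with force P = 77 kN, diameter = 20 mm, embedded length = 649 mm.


u = P / (pi * db * ld)
= 77 * 1000 / (pi * 20 * 649)
= 1.888 MPa

1.888


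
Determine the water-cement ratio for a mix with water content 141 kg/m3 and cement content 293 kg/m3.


w/c = water / cement
w/c = 141 / 293 = 0.481

0.481


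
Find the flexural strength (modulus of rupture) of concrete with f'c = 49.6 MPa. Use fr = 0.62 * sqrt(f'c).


fr = 0.62 * sqrt(49.6)
= 4.366 MPa

4.366


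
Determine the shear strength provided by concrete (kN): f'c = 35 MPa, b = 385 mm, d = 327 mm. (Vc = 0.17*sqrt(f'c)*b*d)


Vc = 0.17 * sqrt(35) * 385 * 327 / 1000
= 126.62 kN

126.62


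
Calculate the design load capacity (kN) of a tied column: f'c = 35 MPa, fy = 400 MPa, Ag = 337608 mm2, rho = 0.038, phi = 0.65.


Ast = rho * Ag = 0.038 * 337608 = 12829.104 mm2
phi*Pn = 0.65 * 0.80 * (0.85 * 35 * (337608 - 12829.104) + 400 * 12829.104) / 1000
= 7692.78 kN

7692.78


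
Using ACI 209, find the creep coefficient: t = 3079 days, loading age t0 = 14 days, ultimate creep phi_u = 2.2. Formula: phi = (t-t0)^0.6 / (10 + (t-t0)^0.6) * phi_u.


dt = 3079 - 14 = 3065
phi = 3065^0.6 / (10 + 3065^0.6) * 2.2
= 2.035

2.035


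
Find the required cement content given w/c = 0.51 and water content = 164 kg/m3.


Cement = water / (w/c)
= 164 / 0.51
= 321.6 kg/m3

321.6


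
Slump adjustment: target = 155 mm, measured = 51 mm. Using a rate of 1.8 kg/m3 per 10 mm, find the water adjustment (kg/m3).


Difference = 155 - 51 = 104 mm
Water adjustment = 104 * 1.8 / 10 = 18.7 kg/m3

18.7


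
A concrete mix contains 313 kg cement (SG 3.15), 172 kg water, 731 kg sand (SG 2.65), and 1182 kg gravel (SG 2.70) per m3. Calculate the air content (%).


Vol cement = 313 / (3.15 * 1000) = 0.099365 m3
Vol water = 172 / 1000 = 0.172 m3
Vol sand = 731 / (2.65 * 1000) = 0.275849 m3
Vol gravel = 1182 / (2.70 * 1000) = 0.437778 m3
Total solid + water volume = 0.984992 m3
Air = (1 - 0.984992) * 100 = 1.5%

1.5


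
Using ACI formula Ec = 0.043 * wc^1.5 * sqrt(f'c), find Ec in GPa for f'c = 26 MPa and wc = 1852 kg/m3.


Ec = 0.043 * 1852^1.5 * sqrt(26) / 1000
= 17.47 GPa

17.47


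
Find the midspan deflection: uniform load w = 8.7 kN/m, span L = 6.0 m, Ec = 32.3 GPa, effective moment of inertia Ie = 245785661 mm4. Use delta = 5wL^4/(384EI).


Convert: L = 6.0 m = 6000 mm, Ec = 32.3 GPa = 32300 MPa
delta = 5 * 8.7 * 6000^4 / (384 * 32300 * 245785661)
= 18.49 mm

18.49


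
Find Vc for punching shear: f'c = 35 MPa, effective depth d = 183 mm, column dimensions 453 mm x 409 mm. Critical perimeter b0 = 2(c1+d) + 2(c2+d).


b0 = 2*(453 + 183) + 2*(409 + 183) = 2456 mm
Vc = 0.33 * sqrt(35) * 2456 * 183 / 1000
= 877.46 kN

877.46
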